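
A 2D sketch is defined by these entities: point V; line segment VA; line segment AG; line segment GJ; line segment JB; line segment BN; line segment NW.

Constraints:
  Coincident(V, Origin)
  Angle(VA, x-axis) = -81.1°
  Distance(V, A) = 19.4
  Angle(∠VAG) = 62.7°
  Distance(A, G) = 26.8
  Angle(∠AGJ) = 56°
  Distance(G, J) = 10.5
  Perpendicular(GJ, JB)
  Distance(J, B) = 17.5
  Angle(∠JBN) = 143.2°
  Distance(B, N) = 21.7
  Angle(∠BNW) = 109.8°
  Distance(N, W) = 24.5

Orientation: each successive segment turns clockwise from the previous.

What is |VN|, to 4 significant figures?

39.99

GJ ⟂ JB, so JB runs at -52.40°; with |JB| = 17.5, B = (-3.432, -18.17). ∠JBN = 143.2° gives BN at -89.20° from the x-axis; with |BN| = 21.7, N = (-3.129, -39.86). Then |VN| = |N − V| = 39.99.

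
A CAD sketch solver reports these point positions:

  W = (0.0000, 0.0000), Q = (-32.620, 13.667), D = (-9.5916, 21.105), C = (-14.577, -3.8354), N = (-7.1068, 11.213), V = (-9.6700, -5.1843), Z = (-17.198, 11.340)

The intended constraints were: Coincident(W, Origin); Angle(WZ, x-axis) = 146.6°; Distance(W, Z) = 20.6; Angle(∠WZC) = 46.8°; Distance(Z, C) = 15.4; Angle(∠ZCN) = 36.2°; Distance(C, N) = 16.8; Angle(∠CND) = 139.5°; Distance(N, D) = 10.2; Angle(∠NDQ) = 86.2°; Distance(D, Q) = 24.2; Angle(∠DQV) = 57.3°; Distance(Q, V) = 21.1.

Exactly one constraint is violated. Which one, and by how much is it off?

Distance(Q, V) = 21.1 — off by 8.60.

W = (0.00, 0.00) ✓; WZ at 146.6° ✓; |WZ| = 20.60 ✓; ∠WZC = 46.80° ✓; |ZC| = 15.40 ✓; ∠ZCN = 36.20° ✓; |CN| = 16.80 ✓; ∠CND = 139.5° ✓; |ND| = 10.20 ✓; ∠NDQ = 86.20° ✓; |DQ| = 24.20 ✓; ∠DQV = 57.30° ✓; |QV| = 29.70 ✗.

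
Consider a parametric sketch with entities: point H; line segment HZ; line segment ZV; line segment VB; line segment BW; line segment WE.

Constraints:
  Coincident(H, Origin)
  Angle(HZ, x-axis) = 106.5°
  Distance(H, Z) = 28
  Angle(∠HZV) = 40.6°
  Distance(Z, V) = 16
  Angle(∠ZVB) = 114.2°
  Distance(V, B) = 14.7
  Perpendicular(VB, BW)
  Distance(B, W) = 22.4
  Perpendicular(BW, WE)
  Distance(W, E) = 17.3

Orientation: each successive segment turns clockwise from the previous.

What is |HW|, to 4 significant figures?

20.14

∠ZVB = 114.2° gives VB at -98.70° from the x-axis; with |VB| = 14.7, B = (3.258, 3.625). The perpendicularity gives BW at right angles to VB, so BW runs at 171.3°; with |BW| = 22.4, W = (-18.88, 7.014). Then |HW| = |W − H| = 20.14.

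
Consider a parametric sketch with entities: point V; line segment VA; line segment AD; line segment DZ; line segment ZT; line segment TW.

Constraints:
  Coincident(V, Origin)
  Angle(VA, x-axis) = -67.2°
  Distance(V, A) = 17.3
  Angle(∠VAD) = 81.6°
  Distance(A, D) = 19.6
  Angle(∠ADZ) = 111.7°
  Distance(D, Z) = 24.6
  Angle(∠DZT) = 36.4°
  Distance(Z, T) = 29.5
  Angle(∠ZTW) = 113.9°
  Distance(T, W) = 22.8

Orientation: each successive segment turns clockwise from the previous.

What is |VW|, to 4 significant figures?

32.71

∠DZT = 36.4° gives ZT at -17.50° from the x-axis; with |ZT| = 29.5, T = (1.360, -9.817). ∠ZTW = 113.9° gives TW at -83.60° from the x-axis; with |TW| = 22.8, W = (3.902, -32.47). Then |VW| = |W − V| = 32.71.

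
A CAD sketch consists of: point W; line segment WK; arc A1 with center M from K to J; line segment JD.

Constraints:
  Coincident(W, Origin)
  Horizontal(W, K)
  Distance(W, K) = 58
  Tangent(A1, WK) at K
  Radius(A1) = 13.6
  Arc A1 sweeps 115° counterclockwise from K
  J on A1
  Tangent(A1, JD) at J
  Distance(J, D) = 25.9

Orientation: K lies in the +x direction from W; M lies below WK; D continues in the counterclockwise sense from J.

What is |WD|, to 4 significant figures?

70.99

On A1, K sits at bearing 90° from M; a 115° counterclockwise sweep puts J at bearing 205°, so J = M + 13.6·(cos 205°, sin 205°) = (45.67, -19.35). The tangent condition forces MJ to be normal to JD, so JD runs along (−sin 205°, cos 205°); with |JD| = 25.9, D = (56.62, -42.82). Then |WD| = |D − W| = 70.99.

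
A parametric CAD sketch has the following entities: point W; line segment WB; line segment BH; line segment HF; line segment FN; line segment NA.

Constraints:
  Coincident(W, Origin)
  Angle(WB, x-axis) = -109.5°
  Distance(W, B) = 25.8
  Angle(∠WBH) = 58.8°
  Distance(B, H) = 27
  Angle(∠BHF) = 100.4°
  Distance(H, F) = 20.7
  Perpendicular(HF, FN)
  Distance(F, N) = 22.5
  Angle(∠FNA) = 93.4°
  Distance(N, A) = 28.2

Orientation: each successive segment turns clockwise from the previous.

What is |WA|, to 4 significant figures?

27.54

W is at the origin; WB runs at -109.5° with length 25.8, so B = (-8.612, -24.32). ∠WBH = 58.8° gives BH at 129.3° from the x-axis; with |BH| = 27.0, H = (-25.71, -3.426). ∠BHF = 100.4° gives HF at 49.70° from the x-axis; with |HF| = 20.7, F = (-12.32, 12.36). HF is perpendicular to FN, so FN runs at -40.30°; with |FN| = 22.5, N = (4.835, -2.192). ∠FNA = 93.4° gives NA at -126.9° from the x-axis; with |NA| = 28.2, A = (-12.10, -24.74). Then |WA| = |A − W| = 27.54.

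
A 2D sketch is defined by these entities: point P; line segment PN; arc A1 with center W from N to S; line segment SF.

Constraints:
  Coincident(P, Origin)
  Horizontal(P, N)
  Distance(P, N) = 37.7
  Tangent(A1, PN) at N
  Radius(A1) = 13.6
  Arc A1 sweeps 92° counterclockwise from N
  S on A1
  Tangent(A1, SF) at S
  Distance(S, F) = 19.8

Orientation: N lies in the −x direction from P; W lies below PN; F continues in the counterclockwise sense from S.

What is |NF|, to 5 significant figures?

36.237

P is at the origin; P and N share the same y with |PN| = 37.7 and N on the −x side, so N = (-37.700, 0.0000). Tangency of A1 to PN means the radius WN is perpendicular to PN, so W = N + (0, -13.6) = (-37.700, -13.600). On A1, N sits at bearing 90° from W; a 92° counterclockwise sweep puts S at bearing 182°, so S = W + 13.6·(cos 182°, sin 182°) = (-51.292, -14.075). Since A1 is tangent to SF there, WS ⟂ SF, so SF runs along (−sin 182°, cos 182°); with |SF| = 19.8, F = (-50.601, -33.863). Then |NF| = |F − N| = 36.237.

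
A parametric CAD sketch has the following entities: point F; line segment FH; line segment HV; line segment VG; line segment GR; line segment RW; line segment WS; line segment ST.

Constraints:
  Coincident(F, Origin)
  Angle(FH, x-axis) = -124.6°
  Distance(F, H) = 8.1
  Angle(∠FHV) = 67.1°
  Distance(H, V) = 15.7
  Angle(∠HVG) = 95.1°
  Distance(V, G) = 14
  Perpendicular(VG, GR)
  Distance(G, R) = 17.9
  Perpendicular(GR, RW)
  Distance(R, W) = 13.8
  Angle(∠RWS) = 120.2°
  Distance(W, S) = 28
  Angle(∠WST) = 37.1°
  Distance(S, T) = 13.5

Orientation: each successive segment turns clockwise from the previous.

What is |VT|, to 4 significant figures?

1.798

F is at the origin; FH runs at -124.6° with length 8.1, so H = (-4.600, -6.667). ∠FHV = 67.1° gives HV at 122.5° from the x-axis; with |HV| = 15.7, V = (-13.04, 6.574). ∠HVG = 95.1° gives VG at 37.60° from the x-axis; with |VG| = 14.0, G = (-1.943, 15.12). VG ⟂ GR, so GR runs at -52.40°; with |GR| = 17.9, R = (8.979, 0.9339). The perpendicularity gives RW at right angles to GR, so RW runs at -142.4°; with |RW| = 13.8, W = (-1.955, -7.486). ∠RWS = 120.2° gives WS at 157.8° from the x-axis; with |WS| = 28.0, S = (-27.88, 3.093). ∠WST = 37.1° gives ST at 14.90° from the x-axis; with |ST| = 13.5, T = (-14.83, 6.565). Then |VT| = |T − V| = 1.798.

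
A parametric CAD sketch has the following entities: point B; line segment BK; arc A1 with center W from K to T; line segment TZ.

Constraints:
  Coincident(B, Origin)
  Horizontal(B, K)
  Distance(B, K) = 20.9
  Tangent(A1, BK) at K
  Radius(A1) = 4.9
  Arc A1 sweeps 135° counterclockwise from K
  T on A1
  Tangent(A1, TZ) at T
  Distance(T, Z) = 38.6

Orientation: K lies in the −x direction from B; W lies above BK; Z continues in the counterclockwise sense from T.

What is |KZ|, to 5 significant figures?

42.888

B is at the origin; B and K share the same y with |BK| = 20.9 and K on the −x side, so K = (-20.900, 0.0000). A1 meets BK tangentially, so WK is at right angles to BK, so W = K + (0, 4.9) = (-20.900, 4.9000). On A1, K sits at bearing -90° from W; a 135° counterclockwise sweep puts T at bearing 45°, so T = W + 4.9·(cos 45°, sin 45°) = (-17.435, 8.3648). A1 meets TZ tangentially, so WT is at right angles to TZ, so TZ runs along (−sin 45°, cos 45°); with |TZ| = 38.6, Z = (-44.729, 35.659). Then |KZ| = |Z − K| = 42.888.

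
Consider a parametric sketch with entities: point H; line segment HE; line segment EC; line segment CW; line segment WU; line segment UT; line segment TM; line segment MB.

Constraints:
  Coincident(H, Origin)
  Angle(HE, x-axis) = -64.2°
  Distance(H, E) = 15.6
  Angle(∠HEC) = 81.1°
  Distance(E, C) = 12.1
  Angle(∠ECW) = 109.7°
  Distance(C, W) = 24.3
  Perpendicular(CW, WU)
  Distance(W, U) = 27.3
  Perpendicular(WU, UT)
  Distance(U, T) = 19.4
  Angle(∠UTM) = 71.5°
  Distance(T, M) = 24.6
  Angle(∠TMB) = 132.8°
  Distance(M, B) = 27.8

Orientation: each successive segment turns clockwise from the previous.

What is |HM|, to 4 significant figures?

10.45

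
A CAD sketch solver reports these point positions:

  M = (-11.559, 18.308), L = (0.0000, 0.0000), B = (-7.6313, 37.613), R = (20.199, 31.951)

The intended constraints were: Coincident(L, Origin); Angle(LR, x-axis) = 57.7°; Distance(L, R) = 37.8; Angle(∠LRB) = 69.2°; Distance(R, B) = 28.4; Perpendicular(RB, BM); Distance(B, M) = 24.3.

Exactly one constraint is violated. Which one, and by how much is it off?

Distance(B, M) = 24.3 — off by 4.60.

L = (0.00, 0.00) ✓; LR at 57.70° ✓; |LR| = 37.80 ✓; ∠LRB = 69.20° ✓; |RB| = 28.40 ✓; ∠(RB, BM) = 90.00° ✓; |BM| = 19.70 ✗.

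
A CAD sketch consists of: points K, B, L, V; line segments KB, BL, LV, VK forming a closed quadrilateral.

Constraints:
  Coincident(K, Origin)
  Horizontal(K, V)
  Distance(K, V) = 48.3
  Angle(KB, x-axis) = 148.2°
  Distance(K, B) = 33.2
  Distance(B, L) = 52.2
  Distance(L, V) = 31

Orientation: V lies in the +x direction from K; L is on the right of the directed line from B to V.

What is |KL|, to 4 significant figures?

19.24

Checks: |BL| = 52.20 ✓; |LV| = 31.00 ✓.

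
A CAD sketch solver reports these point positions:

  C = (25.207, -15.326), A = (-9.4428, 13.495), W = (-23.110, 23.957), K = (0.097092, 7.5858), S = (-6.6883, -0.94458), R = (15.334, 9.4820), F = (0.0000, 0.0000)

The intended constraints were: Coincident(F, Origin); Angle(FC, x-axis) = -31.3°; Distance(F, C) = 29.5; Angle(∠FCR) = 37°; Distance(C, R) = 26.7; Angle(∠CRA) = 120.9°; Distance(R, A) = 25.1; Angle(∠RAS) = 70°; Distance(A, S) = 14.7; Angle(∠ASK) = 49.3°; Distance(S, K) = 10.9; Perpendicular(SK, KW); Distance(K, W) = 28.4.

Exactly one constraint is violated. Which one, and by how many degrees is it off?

Perpendicular(SK, KW) — off by 3.30°.

F = (0.00, 0.00) ✓; FC at -31.30° ✓; |FC| = 29.50 ✓; ∠FCR = 37.00° ✓; |CR| = 26.70 ✓; ∠CRA = 120.9° ✓; |RA| = 25.10 ✓; ∠RAS = 70.00° ✓; |AS| = 14.70 ✓; ∠ASK = 49.30° ✓; |SK| = 10.90 ✓; ∠(SK, KW) = 93.30° ✗; |KW| = 28.40 ✓.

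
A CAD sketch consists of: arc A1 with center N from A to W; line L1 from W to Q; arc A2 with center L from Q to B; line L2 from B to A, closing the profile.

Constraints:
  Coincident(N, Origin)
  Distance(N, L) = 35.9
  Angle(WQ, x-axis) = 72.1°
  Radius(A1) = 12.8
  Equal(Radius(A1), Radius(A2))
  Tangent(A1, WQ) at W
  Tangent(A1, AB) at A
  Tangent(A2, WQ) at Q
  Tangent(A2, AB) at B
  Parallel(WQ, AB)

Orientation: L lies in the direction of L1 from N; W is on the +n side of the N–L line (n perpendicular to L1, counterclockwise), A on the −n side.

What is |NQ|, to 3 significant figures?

38.1

The slot axis is L1's direction at 72.1°, so u = (cos 72.1°, sin 72.1°) = (0.307, 0.952) and n = (−sin 72.1°, cos 72.1°) = (-0.952, 0.307). N is at the origin and L lies 35.9 along u from N, so L = 35.9·u = (11.0, 34.2). Tangency of A1 to both parallel lines with radius 12.8 puts W and A at N ± 12.8·n: W = (-12.2, 3.93), A = (12.2, -3.93). Equal radii place Q and B the same way about L: Q = L + 12.8·n = (-1.15, 38.1), B = L − 12.8·n = (23.2, 30.2). Then |NQ| = |Q − N| = 38.1.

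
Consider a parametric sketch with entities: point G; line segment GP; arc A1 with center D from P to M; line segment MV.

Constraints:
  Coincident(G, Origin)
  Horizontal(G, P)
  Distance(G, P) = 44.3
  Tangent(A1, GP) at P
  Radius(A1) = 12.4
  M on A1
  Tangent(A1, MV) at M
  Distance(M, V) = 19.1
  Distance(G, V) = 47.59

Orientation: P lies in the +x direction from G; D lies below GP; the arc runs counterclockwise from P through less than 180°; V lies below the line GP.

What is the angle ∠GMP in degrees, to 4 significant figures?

107.9°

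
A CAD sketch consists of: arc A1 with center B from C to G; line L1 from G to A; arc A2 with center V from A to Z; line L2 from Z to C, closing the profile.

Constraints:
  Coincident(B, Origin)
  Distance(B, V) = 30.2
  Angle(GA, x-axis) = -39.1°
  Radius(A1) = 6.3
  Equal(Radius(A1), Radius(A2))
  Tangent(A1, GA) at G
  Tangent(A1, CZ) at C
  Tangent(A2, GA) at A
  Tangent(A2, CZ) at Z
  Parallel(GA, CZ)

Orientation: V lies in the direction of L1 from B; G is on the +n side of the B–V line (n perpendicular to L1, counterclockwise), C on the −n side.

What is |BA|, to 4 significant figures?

30.85

The slot axis is L1's direction at -39.1°, so u = (cos -39.1°, sin -39.1°) = (0.7760, -0.6307) and n = (−sin -39.1°, cos -39.1°) = (0.6307, 0.7760). B is at the origin and V lies 30.2 along u from B, so V = 30.2·u = (23.44, -19.05). Tangency of A1 to both parallel lines with radius 6.3 puts G and C at B ± 6.3·n: G = (3.973, 4.889), C = (-3.973, -4.889). Equal radii place A and Z the same way about V: A = V + 6.3·n = (27.41, -14.16), Z = V − 6.3·n = (19.46, -23.94). Then |BA| = |A − B| = 30.85.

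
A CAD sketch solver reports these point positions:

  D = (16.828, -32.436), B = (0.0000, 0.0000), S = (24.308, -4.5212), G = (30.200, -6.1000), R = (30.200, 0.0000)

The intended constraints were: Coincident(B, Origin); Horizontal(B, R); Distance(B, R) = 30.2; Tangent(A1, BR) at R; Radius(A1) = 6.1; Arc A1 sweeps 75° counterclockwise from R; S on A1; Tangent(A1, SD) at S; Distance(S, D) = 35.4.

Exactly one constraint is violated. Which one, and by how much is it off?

Distance(S, D) = 35.4 — off by 6.50.

B = (0.00, 0.00) ✓; B.y = 0.00, R.y = 0.00 ✓; |BR| = 30.20 ✓; ∠(GR, RB) = 90.00° ✓; |GR| = 6.100 ✓; bearing(G→S) − bearing(G→R) = 75.00° ✓; |GS| = 6.100 ✓; ∠(GS, SD) = 90.00° ✓; |SD| = 28.90 ✗.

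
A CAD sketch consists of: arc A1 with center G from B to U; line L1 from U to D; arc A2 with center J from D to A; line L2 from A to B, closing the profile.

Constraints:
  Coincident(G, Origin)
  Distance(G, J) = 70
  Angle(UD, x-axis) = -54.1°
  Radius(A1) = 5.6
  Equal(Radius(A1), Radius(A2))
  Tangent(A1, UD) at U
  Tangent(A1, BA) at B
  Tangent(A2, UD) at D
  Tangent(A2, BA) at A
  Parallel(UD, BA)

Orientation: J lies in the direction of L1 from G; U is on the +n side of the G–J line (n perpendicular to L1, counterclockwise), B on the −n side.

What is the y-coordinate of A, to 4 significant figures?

-59.99

Tangency of A1 to both parallel lines with radius 5.6 puts U and B at G ± 5.6·n: U = (4.536, 3.284), B = (-4.536, -3.284). Equal radii place D and A the same way about J: D = J + 5.6·n = (45.58, -53.42), A = J − 5.6·n = (36.51, -59.99). So A.y = -59.99.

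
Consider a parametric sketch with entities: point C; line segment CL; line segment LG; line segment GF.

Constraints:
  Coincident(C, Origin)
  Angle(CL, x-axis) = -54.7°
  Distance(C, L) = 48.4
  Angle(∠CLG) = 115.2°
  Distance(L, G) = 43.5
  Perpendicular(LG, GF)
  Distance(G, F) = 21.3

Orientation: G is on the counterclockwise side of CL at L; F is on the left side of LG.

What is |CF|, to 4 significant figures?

67.94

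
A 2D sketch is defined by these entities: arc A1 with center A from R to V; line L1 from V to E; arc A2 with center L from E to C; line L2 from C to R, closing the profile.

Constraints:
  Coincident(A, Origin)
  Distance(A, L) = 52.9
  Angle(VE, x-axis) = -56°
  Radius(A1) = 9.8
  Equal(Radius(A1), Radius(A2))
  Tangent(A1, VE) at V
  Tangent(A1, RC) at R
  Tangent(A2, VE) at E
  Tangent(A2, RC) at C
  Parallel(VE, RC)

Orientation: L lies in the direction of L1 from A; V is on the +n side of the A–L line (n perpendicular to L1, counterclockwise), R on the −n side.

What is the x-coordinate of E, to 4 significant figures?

37.71

Tangency of A1 to both parallel lines with radius 9.8 puts V and R at A ± 9.8·n: V = (8.125, 5.480), R = (-8.125, -5.480). Equal radii place E and C the same way about L: E = L + 9.8·n = (37.71, -38.38), C = L − 9.8·n = (21.46, -49.34). So E.x = 37.71.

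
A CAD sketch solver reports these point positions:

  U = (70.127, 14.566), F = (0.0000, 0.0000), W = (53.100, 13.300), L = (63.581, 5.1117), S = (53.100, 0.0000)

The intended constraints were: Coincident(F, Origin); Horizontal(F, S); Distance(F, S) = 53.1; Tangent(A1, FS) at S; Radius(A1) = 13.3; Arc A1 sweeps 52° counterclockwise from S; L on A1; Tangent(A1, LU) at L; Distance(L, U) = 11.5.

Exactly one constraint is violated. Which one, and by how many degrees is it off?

Tangent(A1, LU) at L — off by 3.30°.

F = (0.00, 0.00) ✓; F.y = 0.00, S.y = 0.00 ✓; |FS| = 53.10 ✓; ∠(WS, SF) = 90.00° ✓; |WS| = 13.30 ✓; bearing(W→L) − bearing(W→S) = 52.00° ✓; |WL| = 13.30 ✓; ∠(WL, LU) = 86.70° ✗; |LU| = 11.50 ✓.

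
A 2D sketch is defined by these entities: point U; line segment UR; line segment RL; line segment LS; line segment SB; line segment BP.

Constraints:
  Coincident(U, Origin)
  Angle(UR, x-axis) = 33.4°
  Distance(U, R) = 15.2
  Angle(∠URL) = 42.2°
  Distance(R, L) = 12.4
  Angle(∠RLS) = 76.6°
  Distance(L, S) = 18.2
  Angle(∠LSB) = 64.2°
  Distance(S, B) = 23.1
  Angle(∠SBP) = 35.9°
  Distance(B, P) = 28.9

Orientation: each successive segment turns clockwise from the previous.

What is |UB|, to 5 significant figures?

22.150

∠RLS = 76.6° gives LS at 152.20° from the x-axis; with |LS| = 18.2, S = (-6.4934, 4.8451). ∠LSB = 64.2° gives SB at 36.400° from the x-axis; with |SB| = 23.1, B = (12.100, 18.553). Then |UB| = |B − U| = 22.150.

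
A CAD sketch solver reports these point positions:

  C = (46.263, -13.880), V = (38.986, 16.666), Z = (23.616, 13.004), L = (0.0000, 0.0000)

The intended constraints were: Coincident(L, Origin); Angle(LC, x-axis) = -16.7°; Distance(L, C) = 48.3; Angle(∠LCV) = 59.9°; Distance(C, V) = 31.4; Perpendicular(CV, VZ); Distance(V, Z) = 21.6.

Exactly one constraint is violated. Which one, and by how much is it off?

Distance(V, Z) = 21.6 — off by 5.80.

L = (0.00, 0.00) ✓; LC at -16.70° ✓; |LC| = 48.30 ✓; ∠LCV = 59.90° ✓; |CV| = 31.40 ✓; ∠(CV, VZ) = 90.00° ✓; |VZ| = 15.80 ✗.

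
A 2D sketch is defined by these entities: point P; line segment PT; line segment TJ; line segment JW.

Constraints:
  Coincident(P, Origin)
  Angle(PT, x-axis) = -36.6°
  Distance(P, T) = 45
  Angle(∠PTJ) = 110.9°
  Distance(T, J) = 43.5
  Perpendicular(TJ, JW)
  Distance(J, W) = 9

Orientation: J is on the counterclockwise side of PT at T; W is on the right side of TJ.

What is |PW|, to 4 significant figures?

78.43

P is at the origin; PT runs at -36.6° with length 45.0, so T = 45.0·(cos -36.6°, sin -36.6°) = (36.13, -26.83). ∠PTJ = 110.9°, so TJ runs at -36.6° + (180° − 110.9°) = 32.50° from the x-axis; with |TJ| = 43.5, J = T + 43.5·(cos 32.50°, sin 32.50°) = (72.81, -3.458). TJ is perpendicular to JW; with |JW| = 9.0 on the right of TJ, W = J + 9.0·(0.5373, -0.8434) = (77.65, -11.05). Then |PW| = |W − P| = 78.43.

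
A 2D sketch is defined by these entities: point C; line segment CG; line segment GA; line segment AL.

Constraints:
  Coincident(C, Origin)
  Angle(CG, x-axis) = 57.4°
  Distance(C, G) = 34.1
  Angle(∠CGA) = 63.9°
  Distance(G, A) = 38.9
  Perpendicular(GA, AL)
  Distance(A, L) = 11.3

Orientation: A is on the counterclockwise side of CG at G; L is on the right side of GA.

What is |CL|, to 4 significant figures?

48.26

C is at the origin; CG runs at 57.4° with length 34.1, so G = 34.1·(cos 57.4°, sin 57.4°) = (18.37, 28.73). ∠CGA = 63.9°, so GA runs at 57.4° + (180° − 63.9°) = 173.5° from the x-axis; with |GA| = 38.9, A = G + 38.9·(cos 173.5°, sin 173.5°) = (-20.28, 33.13). The perpendicularity gives AL at right angles to GA; with |AL| = 11.3 on the right of GA, L = A + 11.3·(0.1132, 0.9936) = (-19.00, 44.36). Then |CL| = |L − C| = 48.26.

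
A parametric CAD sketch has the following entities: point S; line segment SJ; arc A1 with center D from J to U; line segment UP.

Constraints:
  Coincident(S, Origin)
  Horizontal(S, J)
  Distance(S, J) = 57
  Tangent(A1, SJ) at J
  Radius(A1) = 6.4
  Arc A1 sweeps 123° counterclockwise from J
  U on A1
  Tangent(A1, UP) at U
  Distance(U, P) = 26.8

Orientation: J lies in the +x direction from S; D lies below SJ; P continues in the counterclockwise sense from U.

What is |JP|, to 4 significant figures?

33.65

S is at the origin; S and J share the same y with |SJ| = 57.0 and J on the +x side, so J = (57.00, 0.000). The tangent condition forces DJ to be normal to SJ, so D = J + (0, -6.4) = (57.00, -6.400). On A1, J sits at bearing 90° from D; a 123° counterclockwise sweep puts U at bearing 213°, so U = D + 6.4·(cos 213°, sin 213°) = (51.63, -9.886). Since A1 is tangent to UP there, DU ⟂ UP, so UP runs along (−sin 213°, cos 213°); with |UP| = 26.8, P = (66.23, -32.36). Then |JP| = |P − J| = 33.65.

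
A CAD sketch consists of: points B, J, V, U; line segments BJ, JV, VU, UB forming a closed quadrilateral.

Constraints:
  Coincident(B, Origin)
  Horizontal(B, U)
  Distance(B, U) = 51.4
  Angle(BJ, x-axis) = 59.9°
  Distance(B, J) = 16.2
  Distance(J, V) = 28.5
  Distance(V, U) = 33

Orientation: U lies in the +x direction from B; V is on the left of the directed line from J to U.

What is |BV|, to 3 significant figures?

43.1

Checks: |JV| = 28.50 ✓; |VU| = 33.00 ✓.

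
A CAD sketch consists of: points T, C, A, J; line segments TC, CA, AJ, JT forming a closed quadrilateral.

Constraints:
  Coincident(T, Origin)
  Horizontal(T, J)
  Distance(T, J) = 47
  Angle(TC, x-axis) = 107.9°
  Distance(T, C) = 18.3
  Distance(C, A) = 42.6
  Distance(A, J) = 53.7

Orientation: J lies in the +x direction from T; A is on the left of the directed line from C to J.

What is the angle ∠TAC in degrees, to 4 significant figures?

17.35°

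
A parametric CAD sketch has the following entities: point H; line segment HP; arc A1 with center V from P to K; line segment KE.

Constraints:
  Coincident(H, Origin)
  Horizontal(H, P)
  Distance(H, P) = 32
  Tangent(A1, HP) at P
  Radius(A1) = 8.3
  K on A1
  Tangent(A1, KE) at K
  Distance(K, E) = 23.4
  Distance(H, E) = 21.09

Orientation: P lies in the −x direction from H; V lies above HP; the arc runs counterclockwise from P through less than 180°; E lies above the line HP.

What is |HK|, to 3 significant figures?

26.3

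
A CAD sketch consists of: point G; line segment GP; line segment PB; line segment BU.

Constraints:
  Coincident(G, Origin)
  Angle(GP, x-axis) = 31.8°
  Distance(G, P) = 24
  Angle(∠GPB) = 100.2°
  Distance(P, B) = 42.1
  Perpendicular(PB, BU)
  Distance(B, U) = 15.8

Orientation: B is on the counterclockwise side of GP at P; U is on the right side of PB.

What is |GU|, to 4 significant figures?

60.85

G is at the origin; GP runs at 31.8° with length 24.0, so P = 24.0·(cos 31.8°, sin 31.8°) = (20.40, 12.65). ∠GPB = 100.2°, so PB runs at 31.8° + (180° − 100.2°) = 111.6° from the x-axis; with |PB| = 42.1, B = P + 42.1·(cos 111.6°, sin 111.6°) = (4.899, 51.79). PB is perpendicular to BU; with |BU| = 15.8 on the right of PB, U = B + 15.8·(0.9298, 0.3681) = (19.59, 57.61). Then |GU| = |U − G| = 60.85.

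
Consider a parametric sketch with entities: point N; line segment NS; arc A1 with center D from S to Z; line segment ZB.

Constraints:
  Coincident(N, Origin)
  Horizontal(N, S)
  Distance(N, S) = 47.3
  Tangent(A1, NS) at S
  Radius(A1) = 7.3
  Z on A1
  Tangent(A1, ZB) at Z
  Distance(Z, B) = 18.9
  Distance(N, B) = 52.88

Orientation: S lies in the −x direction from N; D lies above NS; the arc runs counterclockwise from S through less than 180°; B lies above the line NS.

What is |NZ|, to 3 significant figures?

41.3

Checks: |DZ| = 7.300 ✓; ∠(DZ, ZB) = 90.00° ✓; |ZB| = 18.90 ✓; |NB| = 52.88 ✓.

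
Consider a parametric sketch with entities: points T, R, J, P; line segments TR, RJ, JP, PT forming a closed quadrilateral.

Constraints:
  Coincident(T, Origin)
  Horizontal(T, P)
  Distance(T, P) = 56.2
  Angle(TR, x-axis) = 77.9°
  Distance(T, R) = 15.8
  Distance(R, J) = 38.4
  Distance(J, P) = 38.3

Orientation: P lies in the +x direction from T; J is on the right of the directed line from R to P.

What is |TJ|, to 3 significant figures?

28.6

T is at the origin; TP is horizontal with |TP| = 56.2 and P in +x, so P = (56.2, 0). TR runs at 77.9° with |TR| = 15.8, so R = (3.31, 15.4). J is determined by |RJ| = 38.4 and |JP| = 38.3 together: it lies at the intersection of circle(R, 38.4) and circle(P, 38.3). With |RP| = 55.1, the foot of the radical line on RP is 27.6 from R and the perpendicular offset is √(38.4² − 27.6²) = 26.7. Taking the right-of-RP solution: J = (22.3, -17.9).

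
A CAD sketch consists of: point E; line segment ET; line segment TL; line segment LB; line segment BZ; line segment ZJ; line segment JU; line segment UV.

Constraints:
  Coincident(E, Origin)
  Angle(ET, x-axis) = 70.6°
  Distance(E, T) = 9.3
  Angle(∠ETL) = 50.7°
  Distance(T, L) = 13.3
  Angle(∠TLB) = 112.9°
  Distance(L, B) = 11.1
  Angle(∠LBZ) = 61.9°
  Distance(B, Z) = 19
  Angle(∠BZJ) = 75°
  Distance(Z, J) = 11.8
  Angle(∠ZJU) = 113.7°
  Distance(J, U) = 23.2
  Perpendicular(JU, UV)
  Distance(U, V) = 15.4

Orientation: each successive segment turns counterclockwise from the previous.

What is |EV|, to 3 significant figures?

21.4

∠ZJU = 113.7° gives JU at -164° from the x-axis; with |JU| = 23.2, U = (-22.6, 3.70). JU ⟂ UV, so UV runs at -73.6°; with |UV| = 15.4, V = (-18.3, -11.1). Then |EV| = |V − E| = 21.4.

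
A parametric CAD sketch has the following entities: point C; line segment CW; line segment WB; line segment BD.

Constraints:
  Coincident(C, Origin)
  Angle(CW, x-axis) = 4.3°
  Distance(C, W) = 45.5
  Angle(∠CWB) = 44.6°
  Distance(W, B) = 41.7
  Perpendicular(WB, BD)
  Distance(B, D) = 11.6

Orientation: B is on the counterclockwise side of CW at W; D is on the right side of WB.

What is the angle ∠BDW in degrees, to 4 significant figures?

74.45°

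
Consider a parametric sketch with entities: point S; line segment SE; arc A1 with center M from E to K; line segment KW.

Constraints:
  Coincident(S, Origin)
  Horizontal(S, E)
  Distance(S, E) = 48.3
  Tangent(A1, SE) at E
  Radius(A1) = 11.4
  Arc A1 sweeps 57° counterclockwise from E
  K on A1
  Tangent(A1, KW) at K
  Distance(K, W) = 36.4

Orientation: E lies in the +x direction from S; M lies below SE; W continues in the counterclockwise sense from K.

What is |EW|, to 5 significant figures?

46.253

On A1, E sits at bearing 90° from M; a 57° counterclockwise sweep puts K at bearing 147°, so K = M + 11.4·(cos 147°, sin 147°) = (38.739, -5.1911). Tangency of A1 to KW means the radius MK is perpendicular to KW, so KW runs along (−sin 147°, cos 147°); with |KW| = 36.4, W = (18.914, -35.719). Then |EW| = |W − E| = 46.253.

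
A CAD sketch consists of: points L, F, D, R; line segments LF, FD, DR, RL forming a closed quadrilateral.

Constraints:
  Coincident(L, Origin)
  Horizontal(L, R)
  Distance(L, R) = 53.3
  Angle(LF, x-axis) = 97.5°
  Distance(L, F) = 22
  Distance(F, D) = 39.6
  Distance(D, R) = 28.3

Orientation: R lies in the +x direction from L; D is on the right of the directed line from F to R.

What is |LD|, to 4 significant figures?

26.22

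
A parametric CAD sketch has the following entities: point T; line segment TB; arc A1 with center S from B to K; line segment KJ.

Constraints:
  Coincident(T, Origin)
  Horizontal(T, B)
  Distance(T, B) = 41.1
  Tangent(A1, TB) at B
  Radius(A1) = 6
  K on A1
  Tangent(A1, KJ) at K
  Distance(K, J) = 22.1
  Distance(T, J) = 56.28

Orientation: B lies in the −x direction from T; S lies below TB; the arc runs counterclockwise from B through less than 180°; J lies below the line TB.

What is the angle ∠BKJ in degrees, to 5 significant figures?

137.68°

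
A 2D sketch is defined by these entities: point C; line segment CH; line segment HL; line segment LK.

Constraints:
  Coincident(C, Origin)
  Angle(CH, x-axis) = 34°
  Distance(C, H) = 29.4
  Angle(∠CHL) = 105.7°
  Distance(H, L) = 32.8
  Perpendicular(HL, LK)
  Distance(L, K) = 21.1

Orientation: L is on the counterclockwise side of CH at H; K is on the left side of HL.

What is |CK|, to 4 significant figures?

41.39

C is at the origin; CH runs at 34.0° with length 29.4, so H = 29.4·(cos 34.0°, sin 34.0°) = (24.37, 16.44). ∠CHL = 105.7°, so HL runs at 34.0° + (180° − 105.7°) = 108.3° from the x-axis; with |HL| = 32.8, L = H + 32.8·(cos 108.3°, sin 108.3°) = (14.07, 47.58). HL is perpendicular to LK; with |LK| = 21.1 on the left of HL, K = L + 21.1·(-0.9494, -0.3140) = (-5.958, 40.96). Then |CK| = |K − C| = 41.39.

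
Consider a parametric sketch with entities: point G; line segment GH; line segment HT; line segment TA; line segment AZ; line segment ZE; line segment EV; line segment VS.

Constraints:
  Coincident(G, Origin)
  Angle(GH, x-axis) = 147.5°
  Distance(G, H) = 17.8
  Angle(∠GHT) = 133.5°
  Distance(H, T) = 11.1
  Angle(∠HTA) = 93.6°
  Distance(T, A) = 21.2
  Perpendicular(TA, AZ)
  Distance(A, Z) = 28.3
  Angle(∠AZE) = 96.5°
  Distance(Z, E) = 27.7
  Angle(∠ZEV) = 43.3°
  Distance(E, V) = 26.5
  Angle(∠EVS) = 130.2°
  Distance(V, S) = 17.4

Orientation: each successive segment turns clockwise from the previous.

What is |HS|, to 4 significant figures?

28.88

G is at the origin; GH runs at 147.5° with length 17.8, so H = (-15.01, 9.564). ∠GHT = 133.5° gives HT at 101.0° from the x-axis; with |HT| = 11.1, T = (-17.13, 20.46). ∠HTA = 93.6° gives TA at 14.60° from the x-axis; with |TA| = 21.2, A = (3.385, 25.80). TA ⟂ AZ, so AZ runs at -75.40°; with |AZ| = 28.3, Z = (10.52, -1.582). ∠AZE = 96.5° gives ZE at -158.9° from the x-axis; with |ZE| = 27.7, E = (-15.32, -11.55). ∠ZEV = 43.3° gives EV at 64.40° from the x-axis; with |EV| = 26.5, V = (-3.874, 12.34). ∠EVS = 130.2° gives VS at 14.60° from the x-axis; with |VS| = 17.4, S = (12.96, 16.73). Then |HS| = |S − H| = 28.88.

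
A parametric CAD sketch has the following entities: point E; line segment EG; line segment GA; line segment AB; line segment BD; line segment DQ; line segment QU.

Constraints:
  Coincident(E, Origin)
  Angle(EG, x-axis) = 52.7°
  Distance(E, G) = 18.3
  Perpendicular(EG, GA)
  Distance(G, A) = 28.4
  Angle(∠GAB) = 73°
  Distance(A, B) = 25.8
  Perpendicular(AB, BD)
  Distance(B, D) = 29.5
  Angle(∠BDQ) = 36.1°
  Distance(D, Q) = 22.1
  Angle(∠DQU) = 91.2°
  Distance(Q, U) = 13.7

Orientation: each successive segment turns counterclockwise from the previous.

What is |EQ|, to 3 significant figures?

16.5

The perpendicularity gives BD at right angles to AB, so BD runs at -20.3°; with |BD| = 29.5, D = (7.21, -2.66). ∠BDQ = 36.1° gives DQ at 124° from the x-axis; with |DQ| = 22.1, Q = (-5.02, 15.7). Then |EQ| = |Q − E| = 16.5.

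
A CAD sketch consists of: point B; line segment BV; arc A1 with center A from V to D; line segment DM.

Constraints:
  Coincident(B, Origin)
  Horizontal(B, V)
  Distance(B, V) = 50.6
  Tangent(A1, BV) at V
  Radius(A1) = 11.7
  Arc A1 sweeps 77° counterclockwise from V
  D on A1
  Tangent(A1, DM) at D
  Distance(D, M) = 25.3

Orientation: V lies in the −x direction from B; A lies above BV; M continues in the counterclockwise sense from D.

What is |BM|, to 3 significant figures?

47.5

B is at the origin; BV is horizontal with |BV| = 50.6 and V on the −x side, so V = (-50.6, 0.00). The tangent condition forces AV to be normal to BV, so A = V + (0, 11.7) = (-50.6, 11.7). On A1, V sits at bearing -90° from A; a 77° counterclockwise sweep puts D at bearing -13°, so D = A + 11.7·(cos -13°, sin -13°) = (-39.2, 9.07). A1 meets DM tangentially, so AD is at right angles to DM, so DM runs along (−sin -13°, cos -13°); with |DM| = 25.3, M = (-33.5, 33.7). Then |BM| = |M − B| = 47.5.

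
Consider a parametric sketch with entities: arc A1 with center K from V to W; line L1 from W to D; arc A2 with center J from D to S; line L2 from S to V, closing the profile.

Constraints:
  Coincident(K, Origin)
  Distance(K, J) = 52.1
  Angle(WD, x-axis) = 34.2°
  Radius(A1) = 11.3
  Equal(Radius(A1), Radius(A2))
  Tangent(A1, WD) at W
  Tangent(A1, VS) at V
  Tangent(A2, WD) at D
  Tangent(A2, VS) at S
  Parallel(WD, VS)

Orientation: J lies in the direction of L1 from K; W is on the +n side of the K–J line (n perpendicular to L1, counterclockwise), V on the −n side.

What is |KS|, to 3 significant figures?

53.3

The slot axis is L1's direction at 34.2°, so u = (cos 34.2°, sin 34.2°) = (0.827, 0.562) and n = (−sin 34.2°, cos 34.2°) = (-0.562, 0.827). K is at the origin and J lies 52.1 along u from K, so J = 52.1·u = (43.1, 29.3). Tangency of A1 to both parallel lines with radius 11.3 puts W and V at K ± 11.3·n: W = (-6.35, 9.35), V = (6.35, -9.35). Equal radii place D and S the same way about J: D = J + 11.3·n = (36.7, 38.6), S = J − 11.3·n = (49.4, 19.9). Then |KS| = |S − K| = 53.3.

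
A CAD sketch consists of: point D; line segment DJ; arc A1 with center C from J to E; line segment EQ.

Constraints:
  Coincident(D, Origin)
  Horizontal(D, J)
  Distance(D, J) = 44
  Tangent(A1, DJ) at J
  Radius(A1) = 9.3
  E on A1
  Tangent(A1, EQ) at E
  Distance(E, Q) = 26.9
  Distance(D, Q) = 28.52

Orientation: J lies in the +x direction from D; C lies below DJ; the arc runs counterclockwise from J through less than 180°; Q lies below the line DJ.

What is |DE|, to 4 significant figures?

37.52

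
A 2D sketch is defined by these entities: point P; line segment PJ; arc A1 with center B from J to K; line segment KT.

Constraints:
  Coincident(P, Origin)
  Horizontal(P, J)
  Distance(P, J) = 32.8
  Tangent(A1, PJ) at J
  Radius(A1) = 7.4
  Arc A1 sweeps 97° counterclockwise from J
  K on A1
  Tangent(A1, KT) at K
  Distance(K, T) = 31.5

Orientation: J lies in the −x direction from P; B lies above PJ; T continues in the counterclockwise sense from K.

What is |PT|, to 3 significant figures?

49.2

On A1, J sits at bearing -90° from B; a 97° counterclockwise sweep puts K at bearing 7°, so K = B + 7.4·(cos 7°, sin 7°) = (-25.5, 8.30). A1 meets KT tangentially, so BK is at right angles to KT, so KT runs along (−sin 7°, cos 7°); with |KT| = 31.5, T = (-29.3, 39.6). Then |PT| = |T − P| = 49.2.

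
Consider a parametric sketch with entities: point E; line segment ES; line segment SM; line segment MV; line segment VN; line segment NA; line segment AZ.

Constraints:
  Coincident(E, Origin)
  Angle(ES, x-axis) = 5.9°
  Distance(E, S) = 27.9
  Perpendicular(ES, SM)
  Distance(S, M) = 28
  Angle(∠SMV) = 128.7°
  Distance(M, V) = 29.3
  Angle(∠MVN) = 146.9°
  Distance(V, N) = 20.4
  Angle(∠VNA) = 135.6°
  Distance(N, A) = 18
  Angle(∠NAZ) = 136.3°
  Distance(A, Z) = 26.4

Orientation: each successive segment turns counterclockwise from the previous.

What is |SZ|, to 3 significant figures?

61.6

E is at the origin; ES runs at 5.9° with length 27.9, so S = (27.8, 2.87). ES is perpendicular to SM, so SM runs at 95.9°; with |SM| = 28.0, M = (24.9, 30.7). ∠SMV = 128.7° gives MV at 147° from the x-axis; with |MV| = 29.3, V = (0.245, 46.6). ∠MVN = 146.9° gives VN at -180° from the x-axis; with |VN| = 20.4, N = (-20.2, 46.5). ∠VNA = 135.6° gives NA at -135° from the x-axis; with |NA| = 18.0, A = (-32.9, 33.8). ∠NAZ = 136.3° gives AZ at -91.6° from the x-axis; with |AZ| = 26.4, Z = (-33.7, 7.43). Then |SZ| = |Z − S| = 61.6.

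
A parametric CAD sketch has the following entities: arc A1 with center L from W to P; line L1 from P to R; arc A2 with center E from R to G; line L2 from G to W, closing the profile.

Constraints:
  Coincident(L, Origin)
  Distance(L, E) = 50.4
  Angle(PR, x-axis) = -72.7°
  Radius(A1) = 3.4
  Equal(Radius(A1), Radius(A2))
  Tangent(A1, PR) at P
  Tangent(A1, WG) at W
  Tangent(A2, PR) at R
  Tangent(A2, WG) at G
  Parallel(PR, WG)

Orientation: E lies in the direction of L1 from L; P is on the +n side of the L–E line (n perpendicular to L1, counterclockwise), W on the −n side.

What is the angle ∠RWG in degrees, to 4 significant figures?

7.684°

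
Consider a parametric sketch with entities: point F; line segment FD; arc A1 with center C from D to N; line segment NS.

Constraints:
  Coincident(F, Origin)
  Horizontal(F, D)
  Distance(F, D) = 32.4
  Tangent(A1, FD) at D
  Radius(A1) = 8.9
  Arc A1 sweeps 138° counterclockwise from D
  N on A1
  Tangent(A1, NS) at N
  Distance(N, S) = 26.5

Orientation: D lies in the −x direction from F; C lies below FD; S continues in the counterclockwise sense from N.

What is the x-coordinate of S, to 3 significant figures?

-18.7

F is at the origin; FD is horizontal with |FD| = 32.4 and D on the −x side, so D = (-32.4, 0.00). A1 meets FD tangentially, so CD is at right angles to FD, so C = D + (0, -8.9) = (-32.4, -8.90). On A1, D sits at bearing 90° from C; a 138° counterclockwise sweep puts N at bearing 228°, so N = C + 8.9·(cos 228°, sin 228°) = (-38.4, -15.5). Tangency of A1 to NS means the radius CN is perpendicular to NS, so NS runs along (−sin 228°, cos 228°); with |NS| = 26.5, S = (-18.7, -33.2). So S.x = -18.7.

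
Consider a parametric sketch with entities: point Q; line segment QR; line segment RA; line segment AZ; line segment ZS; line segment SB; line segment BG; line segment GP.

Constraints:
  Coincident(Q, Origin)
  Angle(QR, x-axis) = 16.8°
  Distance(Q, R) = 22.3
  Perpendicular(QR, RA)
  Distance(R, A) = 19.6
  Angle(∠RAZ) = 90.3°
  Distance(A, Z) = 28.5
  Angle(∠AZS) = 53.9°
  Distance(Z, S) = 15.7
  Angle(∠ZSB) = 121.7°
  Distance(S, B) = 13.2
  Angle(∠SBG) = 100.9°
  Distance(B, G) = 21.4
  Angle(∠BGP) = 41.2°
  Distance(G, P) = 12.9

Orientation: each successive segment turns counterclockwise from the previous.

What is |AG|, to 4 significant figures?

10.27

Q is at the origin; QR runs at 16.8° with length 22.3, so R = (21.35, 6.445). QR is perpendicular to RA, so RA runs at 106.8°; with |RA| = 19.6, A = (15.68, 25.21). ∠RAZ = 90.3° gives AZ at -163.5° from the x-axis; with |AZ| = 28.5, Z = (-11.64, 17.11). ∠AZS = 53.9° gives ZS at -37.40° from the x-axis; with |ZS| = 15.7, S = (0.8291, 7.579). ∠ZSB = 121.7° gives SB at 20.90° from the x-axis; with |SB| = 13.2, B = (13.16, 12.29). ∠SBG = 100.9° gives BG at 100.0° from the x-axis; with |BG| = 21.4, G = (9.445, 33.36). Then |AG| = |G − A| = 10.27.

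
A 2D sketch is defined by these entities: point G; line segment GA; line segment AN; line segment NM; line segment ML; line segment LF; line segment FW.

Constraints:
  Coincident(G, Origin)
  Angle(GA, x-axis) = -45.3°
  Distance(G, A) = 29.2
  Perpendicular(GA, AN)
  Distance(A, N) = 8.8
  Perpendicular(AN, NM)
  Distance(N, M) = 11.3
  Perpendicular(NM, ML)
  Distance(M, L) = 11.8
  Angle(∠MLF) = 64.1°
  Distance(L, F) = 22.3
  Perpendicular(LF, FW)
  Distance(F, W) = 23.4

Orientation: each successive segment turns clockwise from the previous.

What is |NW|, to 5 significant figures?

19.046

G is at the origin; GA runs at -45.3° with length 29.2, so A = (20.539, -20.755). GA is perpendicular to AN, so AN runs at -135.30°; with |AN| = 8.8, N = (14.284, -26.945). AN ⟂ NM, so NM runs at 134.70°; with |NM| = 11.3, M = (6.3357, -18.913). NM ⟂ ML, so ML runs at 44.700°; with |ML| = 11.8, L = (14.723, -10.613). ∠MLF = 64.1° gives LF at -71.200° from the x-axis; with |LF| = 22.3, F = (21.910, -31.723). The perpendicularity gives FW at right angles to LF, so FW runs at -161.20°; with |FW| = 23.4, W = (-0.24190, -39.264). Then |NW| = |W − N| = 19.046.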